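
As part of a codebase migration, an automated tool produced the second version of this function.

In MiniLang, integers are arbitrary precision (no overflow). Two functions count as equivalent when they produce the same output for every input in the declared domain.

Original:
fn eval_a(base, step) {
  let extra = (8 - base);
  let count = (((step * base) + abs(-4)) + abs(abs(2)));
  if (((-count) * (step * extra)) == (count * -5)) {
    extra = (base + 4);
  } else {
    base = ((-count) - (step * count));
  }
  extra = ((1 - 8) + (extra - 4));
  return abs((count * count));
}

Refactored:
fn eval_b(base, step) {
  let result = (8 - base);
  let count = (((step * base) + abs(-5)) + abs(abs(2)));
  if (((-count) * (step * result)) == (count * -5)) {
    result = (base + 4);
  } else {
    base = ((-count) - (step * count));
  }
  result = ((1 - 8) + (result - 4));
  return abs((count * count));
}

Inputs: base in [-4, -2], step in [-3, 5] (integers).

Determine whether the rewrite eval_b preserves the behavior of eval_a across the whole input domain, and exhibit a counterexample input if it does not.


There is a counterexample at base=-4, step=-3: 324 on one side, 361 on the other.
eval_a: extra becomes 12; next count becomes 18; next (((-count) * (step * extra)) == (count * -5)) evaluates to false; next base becomes 36; next extra becomes 1; next final value 324
eval_b: result becomes 12; next count becomes 19; next (((-count) * (step * result)) == (count * -5)) evaluates to false; next base becomes 38; next result becomes 1; next final value 361
verdict: not equivalent; witness: base=-4, step=-3


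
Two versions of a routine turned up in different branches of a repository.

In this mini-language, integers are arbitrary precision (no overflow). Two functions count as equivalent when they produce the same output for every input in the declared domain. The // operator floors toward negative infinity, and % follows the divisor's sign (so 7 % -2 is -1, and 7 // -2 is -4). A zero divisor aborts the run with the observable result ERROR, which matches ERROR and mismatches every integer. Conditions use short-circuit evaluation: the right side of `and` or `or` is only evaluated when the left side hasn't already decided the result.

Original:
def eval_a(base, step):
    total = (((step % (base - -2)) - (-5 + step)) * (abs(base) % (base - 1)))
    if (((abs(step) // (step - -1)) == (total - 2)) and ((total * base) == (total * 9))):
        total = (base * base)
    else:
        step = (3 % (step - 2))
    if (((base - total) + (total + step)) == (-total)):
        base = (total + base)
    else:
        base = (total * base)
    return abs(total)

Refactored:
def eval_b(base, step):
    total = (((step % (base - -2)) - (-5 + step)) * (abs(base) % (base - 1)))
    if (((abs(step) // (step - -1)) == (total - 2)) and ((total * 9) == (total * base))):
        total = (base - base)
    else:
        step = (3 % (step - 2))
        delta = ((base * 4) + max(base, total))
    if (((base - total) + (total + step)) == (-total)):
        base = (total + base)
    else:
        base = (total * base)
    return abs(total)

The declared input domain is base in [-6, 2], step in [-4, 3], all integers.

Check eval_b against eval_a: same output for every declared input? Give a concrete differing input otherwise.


The rewrite breaks on base=2, step=-4, where the results are 4 and 0.
eval_a: total := 0 | (((abs(step) // (step - -1)) == (total - 2)) and ((total * base) == (total * 9))): true | total := 4 | (((base - total) + (total + step)) == (-total)): false | base := 8 | result 4
eval_b: total := 0 | (((abs(step) // (step - -1)) == (total - 2)) and ((total * 9) == (total * base))): true | total := 0 | (((base - total) + (total + step)) == (-total)): false | base := 0 | result 0
verdict: not equivalent; witness: base=2, step=-4


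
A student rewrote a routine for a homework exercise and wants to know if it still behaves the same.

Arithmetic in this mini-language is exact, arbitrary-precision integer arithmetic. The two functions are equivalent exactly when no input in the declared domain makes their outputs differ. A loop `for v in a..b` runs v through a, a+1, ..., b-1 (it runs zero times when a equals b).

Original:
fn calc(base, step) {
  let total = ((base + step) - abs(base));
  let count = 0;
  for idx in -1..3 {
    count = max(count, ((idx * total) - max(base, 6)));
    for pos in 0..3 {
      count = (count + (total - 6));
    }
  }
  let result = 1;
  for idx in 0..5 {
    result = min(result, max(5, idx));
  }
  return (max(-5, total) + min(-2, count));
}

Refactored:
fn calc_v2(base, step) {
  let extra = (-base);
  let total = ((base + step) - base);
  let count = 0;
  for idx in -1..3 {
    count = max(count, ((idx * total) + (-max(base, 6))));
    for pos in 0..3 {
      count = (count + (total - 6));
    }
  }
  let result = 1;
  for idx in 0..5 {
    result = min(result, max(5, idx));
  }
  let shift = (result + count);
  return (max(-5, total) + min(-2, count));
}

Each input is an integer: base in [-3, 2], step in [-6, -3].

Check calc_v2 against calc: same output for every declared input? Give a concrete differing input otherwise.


Run the pair on base=-3, step=-6.
calc: total = -12; count = 0; [idx=-1]; count = 6; [pos=0]; count = -12; [pos=1]; count = -30; [pos=2]; count = -48; [idx=0]; count = -6; [pos=0]; count = -24; [pos=1]; count = -42; [pos=2]; count = -60; [idx=1]; count = -18; [pos=0]; count = -36; [pos=1]; count = -54; [pos=2]; count = -72; [idx=2]; count = -30; [pos=0]; count = -48; [pos=1]; count = -66; [pos=2]; count = -84; result = 1; [idx=0]; result = 1; [idx=1]; result = 1; [idx=2]; result = 1; [idx=3]; result = 1; [idx=4]; result = 1; return -89
calc_v2: extra = 3; total = -6; count = 0; [idx=-1]; count = 0; [pos=0]; count = -12; [pos=1]; count = -24; [pos=2]; count = -36; [idx=0]; count = -6; [pos=0]; count = -18; [pos=1]; count = -30; [pos=2]; count = -42; [idx=1]; count = -12; [pos=0]; count = -24; [pos=1]; count = -36; [pos=2]; count = -48; [idx=2]; count = -18; [pos=0]; count = -30; [pos=1]; count = -42; [pos=2]; count = -54; result = 1; [idx=0]; result = 1; [idx=1]; result = 1; [idx=2]; result = 1; [idx=3]; result = 1; [idx=4]; result = 1; shift = -53; return -59
-89 and -59 differ, so these are not the same function on this domain.
verdict: not equivalent; witness: base=-3, step=-6


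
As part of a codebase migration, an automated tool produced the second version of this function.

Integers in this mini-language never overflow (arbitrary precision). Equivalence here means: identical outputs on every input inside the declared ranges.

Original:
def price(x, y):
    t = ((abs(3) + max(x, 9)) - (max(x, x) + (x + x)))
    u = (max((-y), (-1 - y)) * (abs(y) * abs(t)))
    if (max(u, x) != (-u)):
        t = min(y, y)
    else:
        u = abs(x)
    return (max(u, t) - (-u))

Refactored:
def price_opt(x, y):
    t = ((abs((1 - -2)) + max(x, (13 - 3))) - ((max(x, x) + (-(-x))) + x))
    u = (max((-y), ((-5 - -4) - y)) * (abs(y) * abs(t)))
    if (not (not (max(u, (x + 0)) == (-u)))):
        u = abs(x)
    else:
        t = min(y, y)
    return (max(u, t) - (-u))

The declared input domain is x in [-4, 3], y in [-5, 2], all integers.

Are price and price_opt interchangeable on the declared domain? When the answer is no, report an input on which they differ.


Try x=-4, y=-5.
price: t becomes 24; next u becomes 600; next (max(u, x) != (-u)) evaluates to true; next t becomes -5; next final value 1200
price_opt: t becomes 25; next u becomes 625; next (not (not (max(u, (x + 0)) == (-u)))) evaluates to false; next t becomes -5; next final value 1250
1200 != 1250, so the rewrite changes behavior.
verdict: not equivalent; witness: x=-4, y=-5


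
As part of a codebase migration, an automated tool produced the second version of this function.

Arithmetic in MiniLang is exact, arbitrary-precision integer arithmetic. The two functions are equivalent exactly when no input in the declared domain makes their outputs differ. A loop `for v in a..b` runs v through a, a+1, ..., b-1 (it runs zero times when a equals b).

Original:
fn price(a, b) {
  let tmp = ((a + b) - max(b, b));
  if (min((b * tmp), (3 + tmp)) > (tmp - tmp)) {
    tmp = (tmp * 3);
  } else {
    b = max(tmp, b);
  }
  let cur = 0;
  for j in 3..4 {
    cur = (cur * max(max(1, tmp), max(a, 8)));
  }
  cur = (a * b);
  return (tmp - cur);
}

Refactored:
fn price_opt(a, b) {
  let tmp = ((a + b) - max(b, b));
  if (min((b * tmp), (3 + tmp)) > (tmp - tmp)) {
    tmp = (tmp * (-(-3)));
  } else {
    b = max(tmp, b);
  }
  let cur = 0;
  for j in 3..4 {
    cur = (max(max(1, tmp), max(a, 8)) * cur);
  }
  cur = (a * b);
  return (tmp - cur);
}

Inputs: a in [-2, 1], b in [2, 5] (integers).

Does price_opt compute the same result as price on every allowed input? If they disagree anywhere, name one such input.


Behavior is preserved: although same computation, different form, the outputs never diverge.
As a probe, take a=-1, b=4: price runs tmp=-1, then (min((b * tmp), (3 + tmp)) > (tmp - tmp)) is false, then b=4, then cur=0, then (j=3), then cur=0, then cur=-4, then returns 3; price_opt runs tmp=-1, then (min((b * tmp), (3 + tmp)) > (tmp - tmp)) is false, then b=4, then cur=0, then (j=3), then cur=0, then cur=-4, then returns 3; both end at 3.
Checked all 16 inputs in the declared domain: the outputs agree on every one.
verdict: equivalent


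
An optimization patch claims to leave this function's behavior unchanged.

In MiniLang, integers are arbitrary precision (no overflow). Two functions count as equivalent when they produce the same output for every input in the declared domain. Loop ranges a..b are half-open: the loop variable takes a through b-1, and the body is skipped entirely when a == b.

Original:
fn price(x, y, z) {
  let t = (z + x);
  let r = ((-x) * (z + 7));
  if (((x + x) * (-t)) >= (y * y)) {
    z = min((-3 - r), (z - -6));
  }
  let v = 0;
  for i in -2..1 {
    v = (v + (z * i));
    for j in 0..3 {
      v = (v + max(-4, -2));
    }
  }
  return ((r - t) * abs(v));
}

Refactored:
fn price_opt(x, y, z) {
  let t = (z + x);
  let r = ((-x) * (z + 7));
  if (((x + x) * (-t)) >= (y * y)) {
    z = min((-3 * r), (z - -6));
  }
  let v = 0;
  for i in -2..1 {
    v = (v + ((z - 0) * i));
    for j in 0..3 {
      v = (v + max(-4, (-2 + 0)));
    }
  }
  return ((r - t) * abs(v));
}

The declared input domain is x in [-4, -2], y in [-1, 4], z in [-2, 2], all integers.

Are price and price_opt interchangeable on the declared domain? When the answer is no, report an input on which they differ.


These are not equivalent — on x=-2, y=0, z=2 the outputs split (810 vs 2592).
price: t = 0; r = 18; (((x + x) * (-t)) >= (y * y)) -> true; z = -21; v = 0; [i=-2]; v = 42; [j=0]; v = 40; [j=1]; v = 38; [j=2]; v = 36; [i=-1]; v = 57; [j=0]; v = 55; [j=1]; v = 53; [j=2]; v = 51; [i=0]; v = 51; [j=0]; v = 49; [j=1]; v = 47; [j=2]; v = 45; return 810
price_opt: t = 0; r = 18; (((x + x) * (-t)) >= (y * y)) -> true; z = -54; v = 0; [i=-2]; v = 108; [j=0]; v = 106; [j=1]; v = 104; [j=2]; v = 102; [i=-1]; v = 156; [j=0]; v = 154; [j=1]; v = 152; [j=2]; v = 150; [i=0]; v = 150; [j=0]; v = 148; [j=1]; v = 146; [j=2]; v = 144; return 2592
verdict: not equivalent; witness: x=-2, y=0, z=2


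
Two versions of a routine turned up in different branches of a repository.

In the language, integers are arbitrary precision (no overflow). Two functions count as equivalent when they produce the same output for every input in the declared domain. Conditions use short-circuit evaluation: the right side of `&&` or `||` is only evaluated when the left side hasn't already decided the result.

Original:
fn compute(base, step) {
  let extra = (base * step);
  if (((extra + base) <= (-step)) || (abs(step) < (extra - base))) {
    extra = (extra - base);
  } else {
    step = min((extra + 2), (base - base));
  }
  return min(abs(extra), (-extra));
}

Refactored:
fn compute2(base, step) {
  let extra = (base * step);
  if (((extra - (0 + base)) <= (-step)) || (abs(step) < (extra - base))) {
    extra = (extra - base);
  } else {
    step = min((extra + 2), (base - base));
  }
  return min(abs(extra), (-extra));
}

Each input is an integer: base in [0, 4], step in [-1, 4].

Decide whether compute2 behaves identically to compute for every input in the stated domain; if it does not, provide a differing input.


Try base=1, step=0.
compute: extra becomes 0; next (((extra + base) <= (-step)) || (abs(step) < (extra - base))) evaluates to false; next step becomes 0; next final value 0
compute2: extra becomes 0; next (((extra - (0 + base)) <= (-step)) || (abs(step) < (extra - base))) evaluates to true; next extra becomes -1; next final value 1
0 against 1: the behavior changed.
verdict: not equivalent; witness: base=1, step=0


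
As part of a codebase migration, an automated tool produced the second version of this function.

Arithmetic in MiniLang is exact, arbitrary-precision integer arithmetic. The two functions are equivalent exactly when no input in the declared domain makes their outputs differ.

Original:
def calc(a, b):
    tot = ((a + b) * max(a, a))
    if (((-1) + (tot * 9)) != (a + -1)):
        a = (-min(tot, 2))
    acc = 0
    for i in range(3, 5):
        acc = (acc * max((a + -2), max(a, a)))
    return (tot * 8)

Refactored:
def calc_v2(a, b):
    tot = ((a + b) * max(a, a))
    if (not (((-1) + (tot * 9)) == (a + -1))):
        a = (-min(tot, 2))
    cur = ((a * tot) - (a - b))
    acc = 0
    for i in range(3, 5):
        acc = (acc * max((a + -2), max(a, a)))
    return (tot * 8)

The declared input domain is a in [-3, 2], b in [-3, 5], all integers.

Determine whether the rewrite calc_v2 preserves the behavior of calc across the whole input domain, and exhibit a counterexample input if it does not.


The two are interchangeable: comparison usage differs; statement counts differ; arithmetic usage differs; local variable names differ; boolean connective usage differs, and every declared input agrees.
Spot check at a=-1, b=-2 — calc: tot := 3 | (((-1) + (tot * 9)) != (a + -1)): true | a := -2 | acc := 0 | iter i=3: | acc := 0 | iter i=4: | acc := 0 | result 24. calc_v2: tot := 3 | (not (((-1) + (tot * 9)) == (a + -1))): true | a := -2 | cur := -6 | acc := 0 | iter i=3: | acc := 0 | iter i=4: | acc := 0 | result 24. Both give 24.
An exhaustive pass over the 54 declared inputs shows identical outputs.
verdict: equivalent


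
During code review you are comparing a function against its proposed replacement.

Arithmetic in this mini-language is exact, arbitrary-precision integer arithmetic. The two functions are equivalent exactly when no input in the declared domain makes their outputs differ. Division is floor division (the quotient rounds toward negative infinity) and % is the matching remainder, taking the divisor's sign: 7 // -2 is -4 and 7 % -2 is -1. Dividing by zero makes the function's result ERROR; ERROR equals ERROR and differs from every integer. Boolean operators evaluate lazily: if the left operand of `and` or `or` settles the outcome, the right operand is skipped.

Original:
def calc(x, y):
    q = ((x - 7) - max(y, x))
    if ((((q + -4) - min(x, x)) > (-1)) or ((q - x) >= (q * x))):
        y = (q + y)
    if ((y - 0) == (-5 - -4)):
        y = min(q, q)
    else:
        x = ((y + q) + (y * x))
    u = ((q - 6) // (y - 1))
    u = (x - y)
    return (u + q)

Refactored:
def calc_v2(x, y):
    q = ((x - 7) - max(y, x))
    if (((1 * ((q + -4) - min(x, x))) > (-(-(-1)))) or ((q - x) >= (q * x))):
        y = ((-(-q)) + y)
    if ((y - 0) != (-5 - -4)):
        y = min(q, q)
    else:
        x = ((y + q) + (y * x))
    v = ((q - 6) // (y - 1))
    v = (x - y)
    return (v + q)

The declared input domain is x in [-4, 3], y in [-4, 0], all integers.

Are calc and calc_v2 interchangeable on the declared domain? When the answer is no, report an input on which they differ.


Consider the input x=-4, y=-4.
calc: q becomes -7; next ((((q + -4) - min(x, x)) > (-1)) or ((q - x) >= (q * x))) evaluates to false; next ((y - 0) == (-5 - -4)) evaluates to false; next x becomes 5; next u becomes 2; next u becomes 9; next final value 2
calc_v2: q becomes -7; next (((1 * ((q + -4) - min(x, x))) > (-(-(-1)))) or ((q - x) >= (q * x))) evaluates to false; next ((y - 0) != (-5 - -4)) evaluates to true; next y becomes -7; next v becomes 1; next v becomes 3; next final value -4
2 and -4 differ, so these are not the same function on this domain.
verdict: not equivalent; witness: x=-4, y=-4


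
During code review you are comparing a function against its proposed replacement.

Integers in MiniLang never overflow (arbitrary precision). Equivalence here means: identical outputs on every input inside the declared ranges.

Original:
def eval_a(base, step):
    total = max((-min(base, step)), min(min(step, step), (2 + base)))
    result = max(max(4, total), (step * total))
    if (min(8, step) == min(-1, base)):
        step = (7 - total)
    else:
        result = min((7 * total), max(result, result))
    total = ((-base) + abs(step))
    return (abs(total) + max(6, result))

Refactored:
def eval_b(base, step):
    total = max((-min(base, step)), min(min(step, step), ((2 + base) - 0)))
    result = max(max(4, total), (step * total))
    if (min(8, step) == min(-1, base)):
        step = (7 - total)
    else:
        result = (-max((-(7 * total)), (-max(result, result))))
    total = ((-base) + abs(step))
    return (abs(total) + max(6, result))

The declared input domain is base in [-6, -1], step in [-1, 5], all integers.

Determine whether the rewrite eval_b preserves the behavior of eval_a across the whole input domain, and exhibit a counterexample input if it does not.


Behavior is preserved: although min/max/abs usage differs; arithmetic usage differs; constant usage differs, the outputs never diverge.
As a probe, take base=-3, step=4: eval_a runs total=3, then result=12, then (min(8, step) == min(-1, base)) is false, then result=12, then total=7, then returns 19; eval_b runs total=3, then result=12, then (min(8, step) == min(-1, base)) is false, then result=12, then total=7, then returns 19; both end at 19.
Every one of the 42 inputs gives matching results.
verdict: equivalent


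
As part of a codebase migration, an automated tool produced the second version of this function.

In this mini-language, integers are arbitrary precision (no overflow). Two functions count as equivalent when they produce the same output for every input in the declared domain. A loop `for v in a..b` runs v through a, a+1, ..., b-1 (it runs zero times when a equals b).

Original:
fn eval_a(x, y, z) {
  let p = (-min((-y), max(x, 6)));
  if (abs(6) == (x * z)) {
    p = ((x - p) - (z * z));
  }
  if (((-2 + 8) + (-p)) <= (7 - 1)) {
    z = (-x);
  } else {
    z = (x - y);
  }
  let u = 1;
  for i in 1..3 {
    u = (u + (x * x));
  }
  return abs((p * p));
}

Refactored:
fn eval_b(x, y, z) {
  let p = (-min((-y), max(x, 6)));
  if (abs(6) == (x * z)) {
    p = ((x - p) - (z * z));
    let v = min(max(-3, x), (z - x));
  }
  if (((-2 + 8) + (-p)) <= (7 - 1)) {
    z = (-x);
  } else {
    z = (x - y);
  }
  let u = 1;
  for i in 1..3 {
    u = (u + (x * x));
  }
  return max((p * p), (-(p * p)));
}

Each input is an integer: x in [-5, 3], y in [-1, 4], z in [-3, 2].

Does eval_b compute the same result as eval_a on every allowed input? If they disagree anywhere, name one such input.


Side by side, the visible changes include: local variable names differ; also arithmetic usage differs; also statement counts differ; also constant usage differs; also min/max/abs usage differs.
As a probe, take x=2, y=2, z=-3: eval_a runs p=2, then (abs(6) == (x * z)) is false, then (((-2 + 8) + (-p)) <= (7 - 1)) is true, then z=-2, then u=1, then (i=1), then u=5, then (i=2), then u=9, then returns 4; eval_b runs p=2, then (abs(6) == (x * z)) is false, then (((-2 + 8) + (-p)) <= (7 - 1)) is true, then z=-2, then u=1, then (i=1), then u=5, then (i=2), then u=9, then returns 4; both end at 4.
Across all 324 domain points the two functions coincide.
verdict: equivalent


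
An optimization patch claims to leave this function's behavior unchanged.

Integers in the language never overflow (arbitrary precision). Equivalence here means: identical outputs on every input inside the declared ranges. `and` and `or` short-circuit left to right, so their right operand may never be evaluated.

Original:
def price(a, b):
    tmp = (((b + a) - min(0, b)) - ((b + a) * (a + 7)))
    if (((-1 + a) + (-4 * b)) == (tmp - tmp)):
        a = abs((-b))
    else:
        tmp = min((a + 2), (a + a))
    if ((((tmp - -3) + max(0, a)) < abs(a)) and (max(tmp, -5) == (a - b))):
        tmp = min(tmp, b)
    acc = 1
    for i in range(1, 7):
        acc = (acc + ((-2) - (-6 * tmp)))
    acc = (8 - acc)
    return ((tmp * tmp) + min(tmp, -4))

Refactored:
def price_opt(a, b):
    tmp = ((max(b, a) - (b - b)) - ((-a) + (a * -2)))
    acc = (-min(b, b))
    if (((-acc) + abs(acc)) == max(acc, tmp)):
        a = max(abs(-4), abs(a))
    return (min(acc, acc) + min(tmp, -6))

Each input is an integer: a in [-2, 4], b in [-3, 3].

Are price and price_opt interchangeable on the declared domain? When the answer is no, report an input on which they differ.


Take a=-2, b=-3.
price: tmp = 23; (((-1 + a) + (-4 * b)) == (tmp - tmp)) -> false; tmp = -4; ((((tmp - -3) + max(0, a)) < abs(a)) and (max(tmp, -5) == (a - b))) -> false; acc = 1; [i=1]; acc = -25; [i=2]; acc = -51; [i=3]; acc = -77; [i=4]; acc = -103; [i=5]; acc = -129; [i=6]; acc = -155; acc = 163; return 12
price_opt: tmp = -8; acc = 3; (((-acc) + abs(acc)) == max(acc, tmp)) -> false; return -5
12 and -5 differ, so these are not the same function on this domain.
verdict: not equivalent; witness: a=-2, b=-3


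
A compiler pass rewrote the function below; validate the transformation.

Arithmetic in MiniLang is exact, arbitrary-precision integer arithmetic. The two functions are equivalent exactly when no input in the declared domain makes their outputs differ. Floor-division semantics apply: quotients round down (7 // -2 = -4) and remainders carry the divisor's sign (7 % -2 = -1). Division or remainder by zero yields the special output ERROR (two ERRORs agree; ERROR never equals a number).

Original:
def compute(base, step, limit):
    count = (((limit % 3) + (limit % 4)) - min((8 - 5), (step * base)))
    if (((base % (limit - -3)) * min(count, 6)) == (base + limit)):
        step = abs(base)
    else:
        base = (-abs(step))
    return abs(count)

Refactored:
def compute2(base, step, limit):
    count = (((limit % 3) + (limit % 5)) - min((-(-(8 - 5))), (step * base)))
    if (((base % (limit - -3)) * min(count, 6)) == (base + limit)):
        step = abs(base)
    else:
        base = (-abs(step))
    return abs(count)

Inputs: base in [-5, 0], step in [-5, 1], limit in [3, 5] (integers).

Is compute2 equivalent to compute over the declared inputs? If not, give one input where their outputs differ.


Run the pair on base=-5, step=-5, limit=5.
compute: count=0, then (((base % (limit - -3)) * min(count, 6)) == (base + limit)) is true, then step=5, then returns 0
compute2: count=-1, then (((base % (limit - -3)) * min(count, 6)) == (base + limit)) is false, then base=-5, then returns 1
0 and 1 differ, so these are not the same function on this domain.
verdict: not equivalent; witness: base=-5, step=-5, limit=5


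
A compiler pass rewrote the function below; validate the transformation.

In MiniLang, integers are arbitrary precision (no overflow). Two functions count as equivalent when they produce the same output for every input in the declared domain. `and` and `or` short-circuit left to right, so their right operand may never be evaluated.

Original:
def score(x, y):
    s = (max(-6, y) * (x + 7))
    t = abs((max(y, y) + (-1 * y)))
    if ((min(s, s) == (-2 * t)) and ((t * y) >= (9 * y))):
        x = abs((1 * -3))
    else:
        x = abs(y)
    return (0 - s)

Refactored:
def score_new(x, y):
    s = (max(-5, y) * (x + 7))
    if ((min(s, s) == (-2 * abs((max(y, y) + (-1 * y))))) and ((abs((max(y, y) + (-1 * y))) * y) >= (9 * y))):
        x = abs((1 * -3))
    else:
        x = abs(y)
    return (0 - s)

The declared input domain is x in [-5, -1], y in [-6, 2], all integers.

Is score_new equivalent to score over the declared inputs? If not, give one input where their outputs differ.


There is a counterexample at x=-5, y=-6: 12 on one side, 10 on the other.
score: s = -12; t = 0; ((min(s, s) == (-2 * t)) and ((t * y) >= (9 * y))) -> false; x = 6; return 12
score_new: s = -10; ((min(s, s) == (-2 * abs((max(y, y) + (-1 * y))))) and ((abs((max(y, y) + (-1 * y))) * y) >= (9 * y))) -> false; x = 6; return 10
verdict: not equivalent; witness: x=-5, y=-6


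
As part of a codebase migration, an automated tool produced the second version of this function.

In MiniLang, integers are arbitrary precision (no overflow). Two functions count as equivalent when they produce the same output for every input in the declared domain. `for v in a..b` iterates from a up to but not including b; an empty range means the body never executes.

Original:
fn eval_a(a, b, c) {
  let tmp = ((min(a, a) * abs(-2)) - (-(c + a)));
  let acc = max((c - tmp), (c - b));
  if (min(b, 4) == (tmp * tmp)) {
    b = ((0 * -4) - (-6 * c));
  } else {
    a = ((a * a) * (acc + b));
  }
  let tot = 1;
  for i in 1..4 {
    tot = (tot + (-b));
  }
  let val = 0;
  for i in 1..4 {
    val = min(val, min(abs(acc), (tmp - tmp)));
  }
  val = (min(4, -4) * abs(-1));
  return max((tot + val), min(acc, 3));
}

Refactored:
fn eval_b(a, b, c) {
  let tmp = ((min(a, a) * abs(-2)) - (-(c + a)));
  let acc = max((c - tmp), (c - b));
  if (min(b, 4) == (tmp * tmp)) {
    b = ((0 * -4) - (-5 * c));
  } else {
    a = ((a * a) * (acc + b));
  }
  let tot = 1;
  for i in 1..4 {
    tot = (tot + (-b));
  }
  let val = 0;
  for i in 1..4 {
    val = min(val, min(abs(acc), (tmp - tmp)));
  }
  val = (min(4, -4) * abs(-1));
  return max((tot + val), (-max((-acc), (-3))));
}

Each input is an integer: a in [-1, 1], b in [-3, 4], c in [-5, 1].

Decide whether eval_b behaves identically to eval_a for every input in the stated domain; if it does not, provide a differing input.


Input a=0, b=1, c=-1: 15 from eval_a versus 12 from eval_b.
verdict: not equivalent; witness: a=0, b=1, c=-1


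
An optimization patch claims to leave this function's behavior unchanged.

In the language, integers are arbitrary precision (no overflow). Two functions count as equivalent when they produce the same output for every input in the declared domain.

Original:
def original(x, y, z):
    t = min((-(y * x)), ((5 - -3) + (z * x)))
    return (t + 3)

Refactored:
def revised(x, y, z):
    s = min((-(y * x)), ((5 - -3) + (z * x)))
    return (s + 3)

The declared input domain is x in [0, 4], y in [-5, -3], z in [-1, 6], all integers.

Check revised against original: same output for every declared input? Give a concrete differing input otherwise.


Comparing the listings, the differences include: local variable names differ.
Tracing x=1, y=-5, z=3: original: t := 5 | result 8 | revised: s := 5 | result 8 — matching result 8.
Sweeping the whole domain (120 inputs) finds no disagreement.
verdict: equivalent


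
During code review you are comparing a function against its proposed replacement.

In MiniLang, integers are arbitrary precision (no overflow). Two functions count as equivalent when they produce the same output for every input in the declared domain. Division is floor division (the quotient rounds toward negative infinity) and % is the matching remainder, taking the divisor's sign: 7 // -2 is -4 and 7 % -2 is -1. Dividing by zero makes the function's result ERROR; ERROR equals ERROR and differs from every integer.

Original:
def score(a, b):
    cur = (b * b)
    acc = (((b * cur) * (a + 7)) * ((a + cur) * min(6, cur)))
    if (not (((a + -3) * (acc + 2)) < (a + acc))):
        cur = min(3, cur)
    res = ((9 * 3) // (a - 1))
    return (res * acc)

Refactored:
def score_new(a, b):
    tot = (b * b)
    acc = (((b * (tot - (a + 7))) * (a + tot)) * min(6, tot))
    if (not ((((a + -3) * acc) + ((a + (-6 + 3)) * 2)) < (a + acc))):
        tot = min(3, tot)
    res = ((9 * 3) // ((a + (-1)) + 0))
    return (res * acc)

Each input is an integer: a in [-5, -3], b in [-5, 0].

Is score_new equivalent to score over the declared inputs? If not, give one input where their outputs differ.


Run the pair on a=-5, b=-5.
score: cur=25, then acc=-30000, then (not (((a + -3) * (acc + 2)) < (a + acc))) is true, then cur=3, then res=-5, then returns 150000
score_new: tot=25, then acc=-13800, then (not ((((a + -3) * acc) + ((a + (-6 + 3)) * 2)) < (a + acc))) is true, then tot=3, then res=-5, then returns 69000
150000 against 69000: the behavior changed.
verdict: not equivalent; witness: a=-5, b=-5


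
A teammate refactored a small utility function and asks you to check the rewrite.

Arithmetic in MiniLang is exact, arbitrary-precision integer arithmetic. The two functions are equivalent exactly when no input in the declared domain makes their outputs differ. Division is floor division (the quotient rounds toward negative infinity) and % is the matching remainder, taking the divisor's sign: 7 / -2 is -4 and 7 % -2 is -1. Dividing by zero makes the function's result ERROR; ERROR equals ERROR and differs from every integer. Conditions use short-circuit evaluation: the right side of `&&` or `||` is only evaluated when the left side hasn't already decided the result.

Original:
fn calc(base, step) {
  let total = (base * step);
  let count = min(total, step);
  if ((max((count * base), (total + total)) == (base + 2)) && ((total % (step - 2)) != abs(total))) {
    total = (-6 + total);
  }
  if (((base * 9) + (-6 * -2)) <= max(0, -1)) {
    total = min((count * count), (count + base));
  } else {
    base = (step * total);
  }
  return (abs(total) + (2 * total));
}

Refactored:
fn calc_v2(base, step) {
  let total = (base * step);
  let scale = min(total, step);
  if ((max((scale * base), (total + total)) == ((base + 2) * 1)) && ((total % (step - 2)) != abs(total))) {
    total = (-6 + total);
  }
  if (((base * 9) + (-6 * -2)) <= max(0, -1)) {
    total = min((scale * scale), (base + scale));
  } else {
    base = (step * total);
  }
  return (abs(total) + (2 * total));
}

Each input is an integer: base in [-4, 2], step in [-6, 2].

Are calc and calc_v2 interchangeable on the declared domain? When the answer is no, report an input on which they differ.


Behavior is preserved: although local variable names differ; constant usage differs; arithmetic usage differs, the outputs never diverge.
As a probe, take base=1, step=-5: calc runs total becomes -5; next count becomes -5; next ((max((count * base), (total + total)) == (base + 2)) && ((total % (step - 2)) != abs(total))) evaluates to false; next (((base * 9) + (-6 * -2)) <= max(0, -1)) evaluates to false; next base becomes 25; next final value -5; calc_v2 runs total becomes -5; next scale becomes -5; next ((max((scale * base), (total + total)) == ((base + 2) * 1)) && ((total % (step - 2)) != abs(total))) evaluates to false; next (((base * 9) + (-6 * -2)) <= max(0, -1)) evaluates to false; next base becomes 25; next final value -5; both end at -5.
Checked all 63 inputs in the declared domain: the outputs agree on every one.
verdict: equivalent


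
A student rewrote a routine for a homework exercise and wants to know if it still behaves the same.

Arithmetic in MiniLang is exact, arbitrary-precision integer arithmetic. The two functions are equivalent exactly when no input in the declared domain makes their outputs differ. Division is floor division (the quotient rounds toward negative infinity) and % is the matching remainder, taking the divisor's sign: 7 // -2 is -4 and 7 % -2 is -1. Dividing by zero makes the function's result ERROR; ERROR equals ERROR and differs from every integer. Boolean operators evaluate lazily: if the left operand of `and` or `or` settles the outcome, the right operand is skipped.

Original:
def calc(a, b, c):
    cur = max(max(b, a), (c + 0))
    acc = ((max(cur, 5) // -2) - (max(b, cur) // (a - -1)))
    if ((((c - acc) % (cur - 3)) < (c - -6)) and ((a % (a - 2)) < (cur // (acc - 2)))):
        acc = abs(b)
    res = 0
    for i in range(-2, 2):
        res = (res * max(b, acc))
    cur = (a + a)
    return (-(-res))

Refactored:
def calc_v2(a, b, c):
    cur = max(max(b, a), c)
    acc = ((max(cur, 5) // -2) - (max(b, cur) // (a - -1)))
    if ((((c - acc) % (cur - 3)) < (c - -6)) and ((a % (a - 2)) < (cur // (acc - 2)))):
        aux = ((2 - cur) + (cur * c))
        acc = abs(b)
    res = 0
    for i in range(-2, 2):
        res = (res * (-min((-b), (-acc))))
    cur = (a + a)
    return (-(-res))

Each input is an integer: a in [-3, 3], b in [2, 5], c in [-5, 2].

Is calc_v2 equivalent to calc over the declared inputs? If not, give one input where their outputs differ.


Side by side, the visible changes include: statement counts differ, plus local variable names differ, plus constant usage differs, plus arithmetic usage differs, plus min/max/abs usage differs.
One worked example (a=-2, b=5, c=0) — calc: cur = 5; acc = 2; division by zero -> ERROR; calc_v2: cur = 5; acc = 2; division by zero -> ERROR; agreement on ERROR.
Across all 224 domain points the two functions coincide.
verdict: equivalent


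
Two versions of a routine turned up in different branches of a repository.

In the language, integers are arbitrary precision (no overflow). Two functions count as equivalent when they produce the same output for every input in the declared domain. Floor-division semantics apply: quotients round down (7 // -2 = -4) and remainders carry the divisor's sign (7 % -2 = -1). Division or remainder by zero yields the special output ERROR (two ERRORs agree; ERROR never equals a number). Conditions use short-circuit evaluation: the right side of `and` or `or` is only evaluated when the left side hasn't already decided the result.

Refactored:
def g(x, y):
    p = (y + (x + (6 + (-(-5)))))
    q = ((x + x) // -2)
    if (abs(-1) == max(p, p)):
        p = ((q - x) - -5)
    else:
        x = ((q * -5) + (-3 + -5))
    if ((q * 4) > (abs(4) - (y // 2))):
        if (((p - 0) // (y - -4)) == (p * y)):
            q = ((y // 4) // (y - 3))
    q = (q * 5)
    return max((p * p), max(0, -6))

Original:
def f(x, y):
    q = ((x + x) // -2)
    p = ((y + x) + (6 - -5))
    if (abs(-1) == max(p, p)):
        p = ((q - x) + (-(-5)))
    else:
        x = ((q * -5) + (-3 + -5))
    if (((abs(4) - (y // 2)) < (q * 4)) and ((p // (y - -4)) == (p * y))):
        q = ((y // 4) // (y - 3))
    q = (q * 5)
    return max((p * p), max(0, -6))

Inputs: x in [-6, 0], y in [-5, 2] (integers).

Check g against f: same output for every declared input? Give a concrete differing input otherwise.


Differences: arithmetic usage differs, statement counts differ, comparison usage differs, constant usage differs, boolean connective usage differs, branching structure differs — yet all 56 inputs agree.
verdict: equivalent


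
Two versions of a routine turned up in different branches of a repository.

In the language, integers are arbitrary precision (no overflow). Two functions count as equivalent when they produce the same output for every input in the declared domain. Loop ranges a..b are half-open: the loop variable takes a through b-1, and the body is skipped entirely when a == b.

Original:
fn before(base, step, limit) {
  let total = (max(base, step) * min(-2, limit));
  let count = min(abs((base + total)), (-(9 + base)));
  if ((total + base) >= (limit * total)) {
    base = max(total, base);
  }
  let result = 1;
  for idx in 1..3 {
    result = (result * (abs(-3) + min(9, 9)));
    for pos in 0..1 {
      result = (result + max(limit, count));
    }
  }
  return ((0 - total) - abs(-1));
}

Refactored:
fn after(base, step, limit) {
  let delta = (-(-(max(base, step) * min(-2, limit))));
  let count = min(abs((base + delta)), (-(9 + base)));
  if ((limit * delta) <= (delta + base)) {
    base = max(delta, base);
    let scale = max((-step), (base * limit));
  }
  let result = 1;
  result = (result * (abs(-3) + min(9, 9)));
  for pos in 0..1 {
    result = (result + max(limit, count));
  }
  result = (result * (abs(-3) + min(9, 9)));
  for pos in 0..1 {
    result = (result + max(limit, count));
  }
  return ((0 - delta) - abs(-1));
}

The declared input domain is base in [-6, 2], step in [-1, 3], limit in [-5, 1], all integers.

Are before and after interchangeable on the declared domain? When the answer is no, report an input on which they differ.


Differences: statement counts differ, min/max/abs usage differs, arithmetic usage differs, local variable names differ, loop structure differs, constant usage differs, comparison usage differs — yet all 315 inputs agree.
verdict: equivalent


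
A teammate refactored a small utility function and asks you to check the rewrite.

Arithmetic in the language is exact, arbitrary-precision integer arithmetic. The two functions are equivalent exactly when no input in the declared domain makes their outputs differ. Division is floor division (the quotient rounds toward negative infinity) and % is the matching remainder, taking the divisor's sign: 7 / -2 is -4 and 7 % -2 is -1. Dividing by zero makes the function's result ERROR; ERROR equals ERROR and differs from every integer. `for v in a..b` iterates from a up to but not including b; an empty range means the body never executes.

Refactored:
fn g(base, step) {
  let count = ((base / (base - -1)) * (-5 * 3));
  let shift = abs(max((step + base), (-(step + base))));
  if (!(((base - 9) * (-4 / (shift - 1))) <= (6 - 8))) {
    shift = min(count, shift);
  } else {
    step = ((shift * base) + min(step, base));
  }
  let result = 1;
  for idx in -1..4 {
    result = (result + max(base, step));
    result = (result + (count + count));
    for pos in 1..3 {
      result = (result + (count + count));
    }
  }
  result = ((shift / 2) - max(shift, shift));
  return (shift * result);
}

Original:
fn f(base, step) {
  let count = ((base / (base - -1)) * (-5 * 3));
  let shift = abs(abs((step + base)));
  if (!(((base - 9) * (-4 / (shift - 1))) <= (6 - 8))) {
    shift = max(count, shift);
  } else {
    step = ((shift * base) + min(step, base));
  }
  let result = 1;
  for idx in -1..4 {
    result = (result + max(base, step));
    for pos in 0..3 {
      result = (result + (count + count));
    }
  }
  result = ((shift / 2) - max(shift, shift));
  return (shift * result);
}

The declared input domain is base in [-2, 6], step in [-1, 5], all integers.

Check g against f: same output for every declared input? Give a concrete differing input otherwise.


base=-2, step=-1 yields -6 from f but -450 from g.
verdict: not equivalent; witness: base=-2, step=-1


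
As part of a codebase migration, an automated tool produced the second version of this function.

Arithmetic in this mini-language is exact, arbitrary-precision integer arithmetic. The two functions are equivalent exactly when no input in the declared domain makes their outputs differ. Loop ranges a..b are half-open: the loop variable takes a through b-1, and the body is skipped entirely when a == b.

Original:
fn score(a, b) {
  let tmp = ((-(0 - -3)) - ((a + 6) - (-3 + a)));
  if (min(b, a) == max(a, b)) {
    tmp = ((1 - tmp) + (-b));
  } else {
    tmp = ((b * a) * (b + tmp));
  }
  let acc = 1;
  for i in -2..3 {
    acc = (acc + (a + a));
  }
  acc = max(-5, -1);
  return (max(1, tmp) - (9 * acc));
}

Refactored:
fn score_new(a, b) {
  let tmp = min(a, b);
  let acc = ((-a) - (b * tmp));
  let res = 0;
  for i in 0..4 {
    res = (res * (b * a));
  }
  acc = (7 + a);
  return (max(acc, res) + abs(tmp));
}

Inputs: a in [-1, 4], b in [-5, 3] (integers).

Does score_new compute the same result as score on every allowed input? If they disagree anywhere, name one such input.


Evaluate both at a=-1, b=-5.
score: tmp becomes -12; next (min(b, a) == max(a, b)) evaluates to false; next tmp becomes -85; next acc becomes 1; next at i=-2:; next acc becomes -1; next at i=-1:; next acc becomes -3; next at i=0:; next acc becomes -5; next at i=1:; next acc becomes -7; next at i=2:; next acc becomes -9; next acc becomes -1; next final value 10
score_new: tmp becomes -5; next acc becomes -24; next res becomes 0; next at i=0:; next res becomes 0; next at i=1:; next res becomes 0; next at i=2:; next res becomes 0; next at i=3:; next res becomes 0; next acc becomes 6; next final value 11
10 and 11 differ, so these are not the same function on this domain.
verdict: not equivalent; witness: a=-1, b=-5
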